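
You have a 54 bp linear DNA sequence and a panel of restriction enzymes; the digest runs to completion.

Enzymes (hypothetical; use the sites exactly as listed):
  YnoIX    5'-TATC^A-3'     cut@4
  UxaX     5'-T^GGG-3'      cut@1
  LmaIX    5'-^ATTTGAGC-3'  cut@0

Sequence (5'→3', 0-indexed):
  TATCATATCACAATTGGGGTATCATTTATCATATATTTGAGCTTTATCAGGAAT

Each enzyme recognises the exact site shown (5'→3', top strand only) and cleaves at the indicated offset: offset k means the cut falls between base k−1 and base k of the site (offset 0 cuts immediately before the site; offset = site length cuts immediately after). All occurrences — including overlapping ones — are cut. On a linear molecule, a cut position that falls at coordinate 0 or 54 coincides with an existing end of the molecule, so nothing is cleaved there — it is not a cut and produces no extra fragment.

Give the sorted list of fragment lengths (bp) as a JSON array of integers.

[4,4,5,6,6,7,8,14]

Site scan:
  YnoIX (TATCA, off=4): starts [0, 5, 19, 26, 44] → cuts [4, 9, 23, 30, 48]
  UxaX (TGGG, off=1): starts [14] → cuts [15]
  LmaIX (ATTTGAGC, off=0): starts [34] → cuts [34]

Pooled cuts: [4, 9, 15, 23, 30, 34, 48]

Fragments:
  [0,4): 4 bp
  [4,9): 5 bp
  [9,15): 6 bp
  [15,23): 8 bp
  [23,30): 7 bp
  [30,34): 4 bp
  [34,48): 14 bp
  [48,54): 6 bp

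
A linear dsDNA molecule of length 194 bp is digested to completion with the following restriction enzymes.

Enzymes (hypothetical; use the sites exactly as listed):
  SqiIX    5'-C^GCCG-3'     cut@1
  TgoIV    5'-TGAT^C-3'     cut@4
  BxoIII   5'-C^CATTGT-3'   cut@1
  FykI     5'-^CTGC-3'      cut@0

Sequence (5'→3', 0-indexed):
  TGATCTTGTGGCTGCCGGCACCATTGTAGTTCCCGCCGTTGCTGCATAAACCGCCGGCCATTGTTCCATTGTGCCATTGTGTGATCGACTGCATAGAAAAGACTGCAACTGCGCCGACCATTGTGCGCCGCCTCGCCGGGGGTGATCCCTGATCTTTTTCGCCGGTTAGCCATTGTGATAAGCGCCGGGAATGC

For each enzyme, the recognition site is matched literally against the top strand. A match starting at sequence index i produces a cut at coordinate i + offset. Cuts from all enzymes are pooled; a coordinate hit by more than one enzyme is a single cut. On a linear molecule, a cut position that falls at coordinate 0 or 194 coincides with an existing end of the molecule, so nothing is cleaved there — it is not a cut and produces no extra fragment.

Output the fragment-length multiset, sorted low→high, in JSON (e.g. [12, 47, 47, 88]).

[3,4,4,6,6,6,7,7,7,7,8,8,8,8,10,10,11,11,11,12,13,13,14]

Per-enzyme occurrences:
  SqiIX (CGCCG, off=1): starts [33, 51, 111, 125, 133, 159, 182] → cuts [34, 52, 112, 126, 134, 160, 183]
  TgoIV (TGATC, off=4): starts [0, 81, 142, 149] → cuts [4, 85, 146, 153]
  BxoIII (CCATTGT, off=1): starts [20, 57, 65, 73, 117, 169] → cuts [21, 58, 66, 74, 118, 170]
  FykI (CTGC, off=0): starts [11, 41, 88, 102, 108] → cuts [11, 41, 88, 102, 108]

Pooled cuts: [4, 11, 21, 34, 41, 52, 58, 66, 74, 85, 88, 102, 108, 112, 118, 126, 134, 146, 153, 160, 170, 183]

Fragment lengths:
  [0,4): 4 bp
  [4,11): 7 bp
  [11,21): 10 bp
  [21,34): 13 bp
  [34,41): 7 bp
  [41,52): 11 bp
  [52,58): 6 bp
  [58,66): 8 bp
  [66,74): 8 bp
  [74,85): 11 bp
  [85,88): 3 bp
  [88,102): 14 bp
  [102,108): 6 bp
  [108,112): 4 bp
  [112,118): 6 bp
  [118,126): 8 bp
  [126,134): 8 bp
  [134,146): 12 bp
  [146,153): 7 bp
  [153,160): 7 bp
  [160,170): 10 bp
  [170,183): 13 bp
  [183,194): 11 bp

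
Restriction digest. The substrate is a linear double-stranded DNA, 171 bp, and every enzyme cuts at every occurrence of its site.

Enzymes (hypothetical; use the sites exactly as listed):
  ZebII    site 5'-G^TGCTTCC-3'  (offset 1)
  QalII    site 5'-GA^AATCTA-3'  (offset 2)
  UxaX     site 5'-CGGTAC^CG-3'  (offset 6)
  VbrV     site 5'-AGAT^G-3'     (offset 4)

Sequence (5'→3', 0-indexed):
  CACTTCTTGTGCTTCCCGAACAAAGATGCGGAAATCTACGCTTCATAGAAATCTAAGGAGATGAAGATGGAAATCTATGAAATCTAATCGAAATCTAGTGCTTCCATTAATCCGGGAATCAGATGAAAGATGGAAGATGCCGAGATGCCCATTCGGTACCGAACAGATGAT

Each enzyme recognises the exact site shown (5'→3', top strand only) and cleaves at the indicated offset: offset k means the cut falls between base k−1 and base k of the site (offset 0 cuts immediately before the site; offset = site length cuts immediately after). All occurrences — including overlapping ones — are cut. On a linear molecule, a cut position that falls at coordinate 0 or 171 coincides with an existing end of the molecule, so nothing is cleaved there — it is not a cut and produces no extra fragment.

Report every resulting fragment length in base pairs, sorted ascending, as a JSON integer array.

Per-enzyme occurrences:
  ZebII GTGCTTCC/1: at [8, 97] ⇒ [9, 98]
  QalII GAAATCTA/2: at [30, 47, 69, 78, 89] ⇒ [32, 49, 71, 80, 91]
  UxaX CGGTACCG/6: at [153] ⇒ [159]
  VbrV AGATG/4: at [23, 58, 64, 120, 127, 134, 142, 164] ⇒ [27, 62, 68, 124, 131, 138, 146, 168]

All cut coordinates (distinct, sorted): [9, 27, 32, 49, 62, 68, 71, 80, 91, 98, 124, 131, 138, 146, 159, 168]

Fragment lengths:
  [0,9): 9 bp
  [9,27): 18 bp
  [27,32): 5 bp
  [32,49): 17 bp
  [49,62): 13 bp
  [62,68): 6 bp
  [68,71): 3 bp
  [71,80): 9 bp
  [80,91): 11 bp
  [91,98): 7 bp
  [98,124): 26 bp
  [124,131): 7 bp
  [131,138): 7 bp
  [138,146): 8 bp
  [146,159): 13 bp
  [159,168): 9 bp
  [168,171): 3 bp

[3,3,5,6,7,7,7,8,9,9,9,11,13,13,17,18,26]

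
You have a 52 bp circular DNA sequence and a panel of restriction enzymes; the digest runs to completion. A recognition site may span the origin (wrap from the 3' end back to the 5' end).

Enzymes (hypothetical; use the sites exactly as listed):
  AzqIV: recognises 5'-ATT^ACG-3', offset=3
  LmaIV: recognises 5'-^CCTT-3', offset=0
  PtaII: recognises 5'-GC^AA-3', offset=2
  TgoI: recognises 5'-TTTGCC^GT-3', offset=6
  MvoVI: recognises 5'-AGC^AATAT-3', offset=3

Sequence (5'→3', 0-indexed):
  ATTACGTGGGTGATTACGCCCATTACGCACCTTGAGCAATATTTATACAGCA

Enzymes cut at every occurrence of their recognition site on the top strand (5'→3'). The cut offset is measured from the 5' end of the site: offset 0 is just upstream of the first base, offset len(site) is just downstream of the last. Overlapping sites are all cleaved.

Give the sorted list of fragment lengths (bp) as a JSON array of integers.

Site scan:
  AzqIV ATTACG/3: at [0, 12, 21] ⇒ [3, 15, 24]
  LmaIV CCTT/0: at [29] ⇒ [29]
  PtaII GCAA/2: at [35, 49] ⇒ [37, 51]
  TgoI (TTTGCCGT, off=6): no sites
  MvoVI AGCAATAT/3: at [34] ⇒ [37]

All cut coordinates (distinct, sorted): [3, 15, 24, 29, 37, 51]

Fragment lengths:
  3→15: 12 bp
  15→24: 9 bp
  24→29: 5 bp
  29→37: 8 bp
  37→51: 14 bp
  51→3 (wrap): 52-51+3 = 4 bp

[4,5,8,9,12,14]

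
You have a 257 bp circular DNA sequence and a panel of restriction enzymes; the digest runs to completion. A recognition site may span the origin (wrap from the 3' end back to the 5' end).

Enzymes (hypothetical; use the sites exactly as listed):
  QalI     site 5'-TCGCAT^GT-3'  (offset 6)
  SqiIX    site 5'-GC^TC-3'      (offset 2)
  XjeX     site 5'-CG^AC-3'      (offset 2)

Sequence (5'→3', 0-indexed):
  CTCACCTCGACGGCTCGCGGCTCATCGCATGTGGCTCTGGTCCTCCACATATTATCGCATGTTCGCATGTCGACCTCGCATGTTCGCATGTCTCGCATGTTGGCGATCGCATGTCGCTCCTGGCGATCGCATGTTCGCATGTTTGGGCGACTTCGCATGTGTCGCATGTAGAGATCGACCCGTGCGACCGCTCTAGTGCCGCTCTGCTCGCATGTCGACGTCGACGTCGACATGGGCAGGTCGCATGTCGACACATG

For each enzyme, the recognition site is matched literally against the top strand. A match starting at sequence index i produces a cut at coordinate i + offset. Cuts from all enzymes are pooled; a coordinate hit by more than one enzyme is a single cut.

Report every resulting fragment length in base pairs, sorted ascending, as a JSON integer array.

Scan for sites:
  QalI TCGCATGT/6: at [24, 54, 62, 75, 83, 92, 106, 126, 134, 152, 161, 207, 240] ⇒ [30, 60, 68, 81, 89, 98, 112, 132, 140, 158, 167, 213, 246]
  SqiIX GCTC/2: at [12, 19, 33, 115, 189, 200, 205, 256] ⇒ [1, 14, 21, 35, 117, 191, 202, 207]
  XjeX CGAC/2: at [7, 70, 147, 175, 184, 215, 221, 227, 248] ⇒ [9, 72, 149, 177, 186, 217, 223, 229, 250]

Pooled cuts: [1, 9, 14, 21, 30, 35, 60, 68, 72, 81, 89, 98, 112, 117, 132, 140, 149, 158, 167, 177, 186, 191, 202, 207, 213, 217, 223, 229, 246, 250]

Fragment lengths:
  1→9: 8 bp
  9→14: 5 bp
  14→21: 7 bp
  21→30: 9 bp
  30→35: 5 bp
  35→60: 25 bp
  60→68: 8 bp
  68→72: 4 bp
  72→81: 9 bp
  81→89: 8 bp
  89→98: 9 bp
  98→112: 14 bp
  112→117: 5 bp
  117→132: 15 bp
  132→140: 8 bp
  140→149: 9 bp
  149→158: 9 bp
  158→167: 9 bp
  167→177: 10 bp
  177→186: 9 bp
  186→191: 5 bp
  191→202: 11 bp
  202→207: 5 bp
  207→213: 6 bp
  213→217: 4 bp
  217→223: 6 bp
  223→229: 6 bp
  229→246: 17 bp
  246→250: 4 bp
  250→1 (wrap): 257-250+1 = 8 bp

[4,4,4,5,5,5,5,5,6,6,6,7,8,8,8,8,8,9,9,9,9,9,9,9,10,11,14,15,17,25]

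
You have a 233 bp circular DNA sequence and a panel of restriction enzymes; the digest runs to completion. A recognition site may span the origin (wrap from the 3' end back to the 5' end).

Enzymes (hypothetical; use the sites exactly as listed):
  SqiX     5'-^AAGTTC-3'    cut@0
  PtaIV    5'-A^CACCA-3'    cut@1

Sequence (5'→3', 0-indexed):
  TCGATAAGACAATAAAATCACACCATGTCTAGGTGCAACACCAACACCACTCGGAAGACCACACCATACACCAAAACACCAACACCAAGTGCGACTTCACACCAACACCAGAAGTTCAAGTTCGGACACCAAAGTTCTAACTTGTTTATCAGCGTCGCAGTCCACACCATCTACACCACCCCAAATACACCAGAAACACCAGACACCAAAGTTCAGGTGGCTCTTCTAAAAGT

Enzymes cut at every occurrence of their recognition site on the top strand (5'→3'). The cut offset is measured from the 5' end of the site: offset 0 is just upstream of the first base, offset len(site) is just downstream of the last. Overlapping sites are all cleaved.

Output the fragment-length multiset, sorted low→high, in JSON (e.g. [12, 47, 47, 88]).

Site scan:
  SqiX AAGTTC/0: at [111, 117, 131, 208, 229] ⇒ [111, 117, 131, 208, 229]
  PtaIV ACACCA/1: at [19, 37, 43, 60, 67, 75, 81, 98, 104, 125, 163, 172, 186, 195, 202] ⇒ [20, 38, 44, 61, 68, 76, 82, 99, 105, 126, 164, 173, 187, 196, 203]

Pooled cuts: [20, 38, 44, 61, 68, 76, 82, 99, 105, 111, 117, 126, 131, 164, 173, 187, 196, 203, 208, 229]

Fragment lengths:
  20→38: 18 bp
  38→44: 6 bp
  44→61: 17 bp
  61→68: 7 bp
  68→76: 8 bp
  76→82: 6 bp
  82→99: 17 bp
  99→105: 6 bp
  105→111: 6 bp
  111→117: 6 bp
  117→126: 9 bp
  126→131: 5 bp
  131→164: 33 bp
  164→173: 9 bp
  173→187: 14 bp
  187→196: 9 bp
  196→203: 7 bp
  203→208: 5 bp
  208→229: 21 bp
  229→20 (wrap): 233-229+20 = 24 bp

[5,5,6,6,6,6,6,7,7,8,9,9,9,14,17,17,18,21,24,33]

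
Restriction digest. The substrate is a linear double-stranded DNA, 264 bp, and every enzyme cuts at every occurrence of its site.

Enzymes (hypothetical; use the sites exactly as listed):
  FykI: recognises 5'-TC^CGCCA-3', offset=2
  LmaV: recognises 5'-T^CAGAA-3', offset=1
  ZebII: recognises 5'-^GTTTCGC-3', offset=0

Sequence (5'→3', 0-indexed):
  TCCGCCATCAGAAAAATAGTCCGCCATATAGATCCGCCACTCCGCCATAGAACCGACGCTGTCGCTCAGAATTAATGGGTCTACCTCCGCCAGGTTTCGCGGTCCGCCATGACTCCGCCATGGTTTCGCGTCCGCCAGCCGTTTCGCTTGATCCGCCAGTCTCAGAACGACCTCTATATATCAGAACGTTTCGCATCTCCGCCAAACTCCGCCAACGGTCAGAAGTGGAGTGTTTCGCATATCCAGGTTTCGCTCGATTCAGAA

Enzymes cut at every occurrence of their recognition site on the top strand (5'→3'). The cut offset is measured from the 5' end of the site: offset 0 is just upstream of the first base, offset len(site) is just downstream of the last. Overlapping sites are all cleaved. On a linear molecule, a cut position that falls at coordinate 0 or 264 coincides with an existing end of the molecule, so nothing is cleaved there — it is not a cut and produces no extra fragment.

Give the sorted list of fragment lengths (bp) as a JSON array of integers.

[2,5,6,6,6,7,8,8,9,10,10,10,11,11,12,12,13,13,13,13,15,19,21,24]

Site scan:
  FykI (TCCGCCA, off=2): starts [0, 19, 32, 40, 85, 102, 113, 130, 151, 197, 207] → cuts [2, 21, 34, 42, 87, 104, 115, 132, 153, 199, 209]
  LmaV (TCAGAA, off=1): starts [7, 65, 161, 180, 218, 258] → cuts [8, 66, 162, 181, 219, 259]
  ZebII (GTTTCGC, off=0): starts [93, 122, 140, 187, 231, 246] → cuts [93, 122, 140, 187, 231, 246]

Pooled cuts: [2, 8, 21, 34, 42, 66, 87, 93, 104, 115, 122, 132, 140, 153, 162, 181, 187, 199, 209, 219, 231, 246, 259]

Fragments:
  [0,2): 2 bp
  [2,8): 6 bp
  [8,21): 13 bp
  [21,34): 13 bp
  [34,42): 8 bp
  [42,66): 24 bp
  [66,87): 21 bp
  [87,93): 6 bp
  [93,104): 11 bp
  [104,115): 11 bp
  [115,122): 7 bp
  [122,132): 10 bp
  [132,140): 8 bp
  [140,153): 13 bp
  [153,162): 9 bp
  [162,181): 19 bp
  [181,187): 6 bp
  [187,199): 12 bp
  [199,209): 10 bp
  [209,219): 10 bp
  [219,231): 12 bp
  [231,246): 15 bp
  [246,259): 13 bp
  [259,264): 5 bp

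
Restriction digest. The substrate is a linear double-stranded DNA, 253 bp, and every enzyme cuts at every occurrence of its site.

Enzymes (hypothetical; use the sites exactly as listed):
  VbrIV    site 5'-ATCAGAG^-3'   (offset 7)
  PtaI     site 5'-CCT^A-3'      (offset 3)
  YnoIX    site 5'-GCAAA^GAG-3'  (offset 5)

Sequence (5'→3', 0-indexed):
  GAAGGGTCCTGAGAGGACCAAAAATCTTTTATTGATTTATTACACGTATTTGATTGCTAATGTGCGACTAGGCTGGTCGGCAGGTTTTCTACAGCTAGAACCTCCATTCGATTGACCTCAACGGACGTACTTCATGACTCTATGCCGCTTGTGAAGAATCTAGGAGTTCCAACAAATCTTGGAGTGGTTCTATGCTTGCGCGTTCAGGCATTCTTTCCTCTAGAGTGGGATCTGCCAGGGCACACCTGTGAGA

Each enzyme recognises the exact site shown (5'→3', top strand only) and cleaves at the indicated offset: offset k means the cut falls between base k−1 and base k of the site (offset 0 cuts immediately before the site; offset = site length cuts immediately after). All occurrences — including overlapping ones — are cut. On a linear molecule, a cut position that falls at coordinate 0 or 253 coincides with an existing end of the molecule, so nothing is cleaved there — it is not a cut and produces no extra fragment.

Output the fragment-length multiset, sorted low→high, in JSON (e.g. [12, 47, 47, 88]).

Site scan:
  VbrIV (ATCAGAG, off=7): no sites
  PtaI (CCTA, off=3): no sites
  YnoIX (GCAAAGAG, off=5): no sites

Pooled cuts: ∅

Fragment lengths:
  no cuts → one linear fragment of 253 bp

[253]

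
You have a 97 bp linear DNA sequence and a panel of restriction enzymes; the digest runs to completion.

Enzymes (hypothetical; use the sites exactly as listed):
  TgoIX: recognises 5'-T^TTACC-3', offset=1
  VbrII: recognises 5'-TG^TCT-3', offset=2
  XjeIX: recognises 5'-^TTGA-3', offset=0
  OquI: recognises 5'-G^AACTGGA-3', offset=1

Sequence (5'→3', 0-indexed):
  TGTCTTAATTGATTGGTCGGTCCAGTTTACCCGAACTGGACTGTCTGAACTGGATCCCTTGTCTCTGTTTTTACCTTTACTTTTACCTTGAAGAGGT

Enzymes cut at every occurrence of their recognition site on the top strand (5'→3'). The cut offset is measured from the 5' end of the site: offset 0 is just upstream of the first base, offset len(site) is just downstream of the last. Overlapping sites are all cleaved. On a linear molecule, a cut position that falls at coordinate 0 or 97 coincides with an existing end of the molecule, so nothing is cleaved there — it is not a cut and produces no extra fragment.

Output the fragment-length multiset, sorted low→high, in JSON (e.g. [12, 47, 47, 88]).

Site scan:
  TgoIX (TTTACC, off=1): starts [25, 69, 81] → cuts [26, 70, 82]
  VbrII (TGTCT, off=2): starts [0, 41, 59] → cuts [2, 43, 61]
  XjeIX (TTGA, off=0): starts [8, 87] → cuts [8, 87]
  OquI (GAACTGGA, off=1): starts [32, 46] → cuts [33, 47]

All cut coordinates (distinct, sorted): [2, 8, 26, 33, 43, 47, 61, 70, 82, 87]

Fragment lengths:
  [0,2): 2 bp
  [2,8): 6 bp
  [8,26): 18 bp
  [26,33): 7 bp
  [33,43): 10 bp
  [43,47): 4 bp
  [47,61): 14 bp
  [61,70): 9 bp
  [70,82): 12 bp
  [82,87): 5 bp
  [87,97): 10 bp

[2,4,5,6,7,9,10,10,12,14,18]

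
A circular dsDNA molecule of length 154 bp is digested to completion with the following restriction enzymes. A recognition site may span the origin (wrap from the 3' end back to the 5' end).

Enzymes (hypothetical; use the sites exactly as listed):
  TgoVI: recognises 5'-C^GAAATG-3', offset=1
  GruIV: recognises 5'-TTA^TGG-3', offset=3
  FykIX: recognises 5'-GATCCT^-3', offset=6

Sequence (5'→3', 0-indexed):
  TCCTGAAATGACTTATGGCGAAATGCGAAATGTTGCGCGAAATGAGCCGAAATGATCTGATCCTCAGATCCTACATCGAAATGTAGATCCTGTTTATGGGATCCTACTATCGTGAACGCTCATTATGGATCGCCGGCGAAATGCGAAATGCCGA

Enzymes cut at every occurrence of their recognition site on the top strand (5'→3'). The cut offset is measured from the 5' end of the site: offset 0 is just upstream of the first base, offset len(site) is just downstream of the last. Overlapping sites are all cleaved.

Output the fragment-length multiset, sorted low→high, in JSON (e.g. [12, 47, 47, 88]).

[4,5,5,7,7,8,9,10,11,12,12,14,14,16,20]

Site scan:
  TgoVI (CGAAATG, off=1): starts [18, 25, 37, 47, 76, 136, 143] → cuts [19, 26, 38, 48, 77, 137, 144]
  GruIV (TTATGG, off=3): starts [12, 93, 122] → cuts [15, 96, 125]
  FykIX (GATCCT, off=6): starts [58, 66, 85, 99, 152] → cuts [4, 64, 72, 91, 105]

Pooled cuts: [4, 15, 19, 26, 38, 48, 64, 72, 77, 91, 96, 105, 125, 137, 144]

Fragment lengths:
  4→15: 11 bp
  15→19: 4 bp
  19→26: 7 bp
  26→38: 12 bp
  38→48: 10 bp
  48→64: 16 bp
  64→72: 8 bp
  72→77: 5 bp
  77→91: 14 bp
  91→96: 5 bp
  96→105: 9 bp
  105→125: 20 bp
  125→137: 12 bp
  137→144: 7 bp
  144→4 (wrap): 154-144+4 = 14 bp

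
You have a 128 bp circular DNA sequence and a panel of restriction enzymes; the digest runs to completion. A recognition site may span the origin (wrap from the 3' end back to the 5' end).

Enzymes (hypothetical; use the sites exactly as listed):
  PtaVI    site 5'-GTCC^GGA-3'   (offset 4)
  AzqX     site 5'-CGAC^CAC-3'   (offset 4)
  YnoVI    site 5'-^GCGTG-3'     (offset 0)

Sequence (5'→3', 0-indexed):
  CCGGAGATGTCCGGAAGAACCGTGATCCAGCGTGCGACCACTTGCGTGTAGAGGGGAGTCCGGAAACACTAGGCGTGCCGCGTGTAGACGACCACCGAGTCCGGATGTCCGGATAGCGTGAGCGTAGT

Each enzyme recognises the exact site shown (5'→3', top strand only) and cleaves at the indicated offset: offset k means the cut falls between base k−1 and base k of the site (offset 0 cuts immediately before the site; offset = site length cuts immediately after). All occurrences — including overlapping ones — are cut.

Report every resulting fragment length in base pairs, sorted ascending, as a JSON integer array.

Site scan:
  PtaVI (GTCCGGA, off=4): starts [8, 57, 98, 106, 126] → cuts [2, 12, 61, 102, 110]
  AzqX (CGACCAC, off=4): starts [34, 88] → cuts [38, 92]
  YnoVI (GCGTG, off=0): starts [29, 43, 72, 79, 115] → cuts [29, 43, 72, 79, 115]

All cut coordinates (distinct, sorted): [2, 12, 29, 38, 43, 61, 72, 79, 92, 102, 110, 115]

Fragment lengths:
  2→12: 10 bp
  12→29: 17 bp
  29→38: 9 bp
  38→43: 5 bp
  43→61: 18 bp
  61→72: 11 bp
  72→79: 7 bp
  79→92: 13 bp
  92→102: 10 bp
  102→110: 8 bp
  110→115: 5 bp
  115→2 (wrap): 128-115+2 = 15 bp

[5,5,7,8,9,10,10,11,13,15,17,18]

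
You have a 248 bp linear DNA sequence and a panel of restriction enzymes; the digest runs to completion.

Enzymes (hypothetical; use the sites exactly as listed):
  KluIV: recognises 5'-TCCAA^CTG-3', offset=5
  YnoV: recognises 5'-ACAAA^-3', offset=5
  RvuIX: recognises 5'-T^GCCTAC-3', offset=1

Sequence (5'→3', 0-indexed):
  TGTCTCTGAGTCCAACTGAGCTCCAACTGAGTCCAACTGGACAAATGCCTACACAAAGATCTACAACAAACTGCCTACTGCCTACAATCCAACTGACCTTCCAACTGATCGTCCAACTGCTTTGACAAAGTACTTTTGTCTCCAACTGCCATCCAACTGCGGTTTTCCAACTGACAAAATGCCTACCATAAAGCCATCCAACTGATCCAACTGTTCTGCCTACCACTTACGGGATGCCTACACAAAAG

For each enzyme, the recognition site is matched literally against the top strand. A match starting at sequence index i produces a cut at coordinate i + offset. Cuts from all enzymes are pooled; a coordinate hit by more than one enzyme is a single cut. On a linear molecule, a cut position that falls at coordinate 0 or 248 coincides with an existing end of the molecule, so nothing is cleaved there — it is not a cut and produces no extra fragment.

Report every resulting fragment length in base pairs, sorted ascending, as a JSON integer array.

[1,2,2,2,7,7,8,9,9,10,11,11,11,11,12,12,13,13,13,14,15,16,18,21]

Scan for sites:
  KluIV (TCCAACTG, off=5): starts [10, 21, 31, 87, 99, 111, 140, 151, 165, 196, 205] → cuts [15, 26, 36, 92, 104, 116, 145, 156, 170, 201, 210]
  YnoV (ACAAA, off=5): starts [40, 52, 65, 124, 173, 241] → cuts [45, 57, 70, 129, 178, 246]
  RvuIX (TGCCTAC, off=1): starts [45, 71, 78, 179, 216, 234] → cuts [46, 72, 79, 180, 217, 235]

All cut coordinates (distinct, sorted): [15, 26, 36, 45, 46, 57, 70, 72, 79, 92, 104, 116, 129, 145, 156, 170, 178, 180, 201, 210, 217, 235, 246]

Fragments:
  [0,15): 15 bp
  [15,26): 11 bp
  [26,36): 10 bp
  [36,45): 9 bp
  [45,46): 1 bp
  [46,57): 11 bp
  [57,70): 13 bp
  [70,72): 2 bp
  [72,79): 7 bp
  [79,92): 13 bp
  [92,104): 12 bp
  [104,116): 12 bp
  [116,129): 13 bp
  [129,145): 16 bp
  [145,156): 11 bp
  [156,170): 14 bp
  [170,178): 8 bp
  [178,180): 2 bp
  [180,201): 21 bp
  [201,210): 9 bp
  [210,217): 7 bp
  [217,235): 18 bp
  [235,246): 11 bp
  [246,248): 2 bp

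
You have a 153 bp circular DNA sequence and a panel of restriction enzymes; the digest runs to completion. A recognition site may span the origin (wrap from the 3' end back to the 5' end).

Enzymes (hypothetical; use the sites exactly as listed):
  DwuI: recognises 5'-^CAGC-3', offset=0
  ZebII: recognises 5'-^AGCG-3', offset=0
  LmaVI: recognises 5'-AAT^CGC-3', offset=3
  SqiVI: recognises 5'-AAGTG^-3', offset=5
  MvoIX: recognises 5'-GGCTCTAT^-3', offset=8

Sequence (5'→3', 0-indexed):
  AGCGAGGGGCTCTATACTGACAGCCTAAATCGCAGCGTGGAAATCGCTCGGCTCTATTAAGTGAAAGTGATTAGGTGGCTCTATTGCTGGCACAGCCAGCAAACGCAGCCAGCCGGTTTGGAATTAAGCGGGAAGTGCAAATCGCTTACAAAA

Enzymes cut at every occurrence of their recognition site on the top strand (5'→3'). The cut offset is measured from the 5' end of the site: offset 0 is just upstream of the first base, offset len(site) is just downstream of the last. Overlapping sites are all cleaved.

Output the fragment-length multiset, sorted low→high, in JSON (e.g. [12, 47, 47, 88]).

Site scan:
  DwuI (CAGC, off=0): starts [20, 32, 92, 96, 105, 109] → cuts [20, 32, 92, 96, 105, 109]
  ZebII (AGCG, off=0): starts [0, 33, 126] → cuts [0, 33, 126]
  LmaVI (AATCGC, off=3): starts [27, 41, 139] → cuts [30, 44, 142]
  SqiVI (AAGTG, off=5): starts [58, 64, 132] → cuts [63, 69, 137]
  MvoIX (GGCTCTAT, off=8): starts [7, 49, 76] → cuts [15, 57, 84]

All cut coordinates (distinct, sorted): [0, 15, 20, 30, 32, 33, 44, 57, 63, 69, 84, 92, 96, 105, 109, 126, 137, 142]

Fragment lengths:
  0→15: 15 bp
  15→20: 5 bp
  20→30: 10 bp
  30→32: 2 bp
  32→33: 1 bp
  33→44: 11 bp
  44→57: 13 bp
  57→63: 6 bp
  63→69: 6 bp
  69→84: 15 bp
  84→92: 8 bp
  92→96: 4 bp
  96→105: 9 bp
  105→109: 4 bp
  109→126: 17 bp
  126→137: 11 bp
  137→142: 5 bp
  142→0 (wrap): 153-142+0 = 11 bp

[1,2,4,4,5,5,6,6,8,9,10,11,11,11,13,15,15,17]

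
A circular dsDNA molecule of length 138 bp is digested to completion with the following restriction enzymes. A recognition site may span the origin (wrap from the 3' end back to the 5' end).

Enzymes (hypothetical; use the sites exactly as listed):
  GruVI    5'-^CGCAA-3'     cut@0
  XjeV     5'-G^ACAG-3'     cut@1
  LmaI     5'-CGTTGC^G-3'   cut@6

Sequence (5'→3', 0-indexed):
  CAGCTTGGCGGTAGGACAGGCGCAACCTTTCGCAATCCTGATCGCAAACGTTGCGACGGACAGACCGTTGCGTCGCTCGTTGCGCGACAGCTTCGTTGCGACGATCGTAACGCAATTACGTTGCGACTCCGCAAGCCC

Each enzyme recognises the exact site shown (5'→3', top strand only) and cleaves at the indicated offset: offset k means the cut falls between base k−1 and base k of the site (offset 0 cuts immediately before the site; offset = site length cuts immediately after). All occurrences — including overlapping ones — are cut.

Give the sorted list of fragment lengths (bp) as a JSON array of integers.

[3,5,5,5,10,11,12,12,12,12,13,14,24]

Scan for sites:
  GruVI CGCAA/0: at [20, 30, 42, 110, 129] ⇒ [20, 30, 42, 110, 129]
  XjeV GACAG/1: at [14, 58, 85] ⇒ [15, 59, 86]
  LmaI CGTTGCG/6: at [48, 65, 77, 93, 118] ⇒ [54, 71, 83, 99, 124]

All cut coordinates (distinct, sorted): [15, 20, 30, 42, 54, 59, 71, 83, 86, 99, 110, 124, 129]

Fragment lengths:
  15→20: 5 bp
  20→30: 10 bp
  30→42: 12 bp
  42→54: 12 bp
  54→59: 5 bp
  59→71: 12 bp
  71→83: 12 bp
  83→86: 3 bp
  86→99: 13 bp
  99→110: 11 bp
  110→124: 14 bp
  124→129: 5 bp
  129→15 (wrap): 138-129+15 = 24 bp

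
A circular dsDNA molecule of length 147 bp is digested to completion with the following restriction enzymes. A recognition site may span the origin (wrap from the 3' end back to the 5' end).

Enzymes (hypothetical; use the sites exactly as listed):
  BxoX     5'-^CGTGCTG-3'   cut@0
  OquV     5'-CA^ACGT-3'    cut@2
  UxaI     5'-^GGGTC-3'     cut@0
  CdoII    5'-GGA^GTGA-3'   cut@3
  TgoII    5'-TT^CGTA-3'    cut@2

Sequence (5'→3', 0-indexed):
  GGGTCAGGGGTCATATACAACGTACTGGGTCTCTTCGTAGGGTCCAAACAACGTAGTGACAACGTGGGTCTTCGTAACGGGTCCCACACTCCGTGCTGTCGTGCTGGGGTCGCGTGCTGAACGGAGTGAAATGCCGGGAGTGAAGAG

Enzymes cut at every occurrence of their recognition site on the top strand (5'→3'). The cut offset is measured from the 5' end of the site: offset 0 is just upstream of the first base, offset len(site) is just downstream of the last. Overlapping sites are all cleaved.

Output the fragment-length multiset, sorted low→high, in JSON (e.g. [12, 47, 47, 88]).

Scan for sites:
  BxoX (CGTGCTG, off=0): starts [91, 99, 112] → cuts [91, 99, 112]
  OquV (CAACGT, off=2): starts [17, 48, 59] → cuts [19, 50, 61]
  UxaI (GGGTC, off=0): starts [0, 7, 26, 39, 65, 78, 106] → cuts [0, 7, 26, 39, 65, 78, 106]
  CdoII (GGAGTGA, off=3): starts [122, 136] → cuts [125, 139]
  TgoII (TTCGTA, off=2): starts [33, 70] → cuts [35, 72]

Pooled cuts: [0, 7, 19, 26, 35, 39, 50, 61, 65, 72, 78, 91, 99, 106, 112, 125, 139]

Fragment lengths:
  0→7: 7 bp
  7→19: 12 bp
  19→26: 7 bp
  26→35: 9 bp
  35→39: 4 bp
  39→50: 11 bp
  50→61: 11 bp
  61→65: 4 bp
  65→72: 7 bp
  72→78: 6 bp
  78→91: 13 bp
  91→99: 8 bp
  99→106: 7 bp
  106→112: 6 bp
  112→125: 13 bp
  125→139: 14 bp
  139→0 (wrap): 147-139+0 = 8 bp

[4,4,6,6,7,7,7,7,8,8,9,11,11,12,13,13,14]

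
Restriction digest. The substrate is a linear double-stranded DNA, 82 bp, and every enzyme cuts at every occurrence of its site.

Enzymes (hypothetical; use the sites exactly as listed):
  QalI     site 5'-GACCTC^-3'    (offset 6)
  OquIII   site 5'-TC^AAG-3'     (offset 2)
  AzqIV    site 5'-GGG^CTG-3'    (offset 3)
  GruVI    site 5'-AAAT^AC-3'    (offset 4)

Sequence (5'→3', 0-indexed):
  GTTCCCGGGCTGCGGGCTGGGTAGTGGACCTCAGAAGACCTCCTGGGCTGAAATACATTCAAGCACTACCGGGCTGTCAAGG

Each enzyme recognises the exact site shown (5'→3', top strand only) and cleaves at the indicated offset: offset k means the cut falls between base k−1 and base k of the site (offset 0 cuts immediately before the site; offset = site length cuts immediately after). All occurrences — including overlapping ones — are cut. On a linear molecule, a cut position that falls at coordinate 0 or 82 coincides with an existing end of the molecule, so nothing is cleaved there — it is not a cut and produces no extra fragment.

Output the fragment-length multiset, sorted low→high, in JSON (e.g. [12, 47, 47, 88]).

Site scan:
  QalI GACCTC/6: at [26, 36] ⇒ [32, 42]
  OquIII TCAAG/2: at [58, 76] ⇒ [60, 78]
  AzqIV GGGCTG/3: at [6, 13, 44, 70] ⇒ [9, 16, 47, 73]
  GruVI AAATAC/4: at [50] ⇒ [54]

Pooled cuts: [9, 16, 32, 42, 47, 54, 60, 73, 78]

Fragments:
  [0,9): 9 bp
  [9,16): 7 bp
  [16,32): 16 bp
  [32,42): 10 bp
  [42,47): 5 bp
  [47,54): 7 bp
  [54,60): 6 bp
  [60,73): 13 bp
  [73,78): 5 bp
  [78,82): 4 bp

[4,5,5,6,7,7,9,10,13,16]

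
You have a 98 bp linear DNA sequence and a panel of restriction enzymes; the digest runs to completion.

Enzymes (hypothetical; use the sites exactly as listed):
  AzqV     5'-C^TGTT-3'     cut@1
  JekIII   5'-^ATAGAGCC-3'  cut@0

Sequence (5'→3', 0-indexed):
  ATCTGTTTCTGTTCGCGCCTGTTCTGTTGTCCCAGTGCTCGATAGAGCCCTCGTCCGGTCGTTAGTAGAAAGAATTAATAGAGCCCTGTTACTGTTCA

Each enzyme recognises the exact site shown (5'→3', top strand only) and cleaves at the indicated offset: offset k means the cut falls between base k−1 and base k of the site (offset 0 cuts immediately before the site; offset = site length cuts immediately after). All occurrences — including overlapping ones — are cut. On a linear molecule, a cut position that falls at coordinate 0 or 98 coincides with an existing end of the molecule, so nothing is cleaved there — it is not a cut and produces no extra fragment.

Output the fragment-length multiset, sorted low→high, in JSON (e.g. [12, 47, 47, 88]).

[3,5,6,6,6,9,10,17,36]

Site scan:
  AzqV (CTGTT, off=1): starts [2, 8, 18, 23, 85, 91] → cuts [3, 9, 19, 24, 86, 92]
  JekIII (ATAGAGCC, off=0): starts [41, 77] → cuts [41, 77]

Pooled cuts: [3, 9, 19, 24, 41, 77, 86, 92]

Fragment lengths:
  [0,3): 3 bp
  [3,9): 6 bp
  [9,19): 10 bp
  [19,24): 5 bp
  [24,41): 17 bp
  [41,77): 36 bp
  [77,86): 9 bp
  [86,92): 6 bp
  [92,98): 6 bp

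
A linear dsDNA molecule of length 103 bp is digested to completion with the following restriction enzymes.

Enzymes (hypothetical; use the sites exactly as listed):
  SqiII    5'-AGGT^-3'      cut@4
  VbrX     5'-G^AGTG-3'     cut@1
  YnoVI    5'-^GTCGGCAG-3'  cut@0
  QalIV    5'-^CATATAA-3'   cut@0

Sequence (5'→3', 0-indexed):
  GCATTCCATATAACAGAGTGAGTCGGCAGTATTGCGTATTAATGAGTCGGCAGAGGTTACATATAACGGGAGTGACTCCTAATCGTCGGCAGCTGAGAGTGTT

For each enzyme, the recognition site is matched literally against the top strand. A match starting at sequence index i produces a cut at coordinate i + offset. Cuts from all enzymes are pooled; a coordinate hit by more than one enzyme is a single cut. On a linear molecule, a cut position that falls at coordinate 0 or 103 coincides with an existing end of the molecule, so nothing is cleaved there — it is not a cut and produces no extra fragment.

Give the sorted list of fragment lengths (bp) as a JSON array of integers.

[2,5,6,6,10,11,12,13,14,24]

Site scan:
  SqiII AGGT/4: at [53] ⇒ [57]
  VbrX GAGTG/1: at [15, 69, 96] ⇒ [16, 70, 97]
  YnoVI GTCGGCAG/0: at [21, 45, 84] ⇒ [21, 45, 84]
  QalIV CATATAA/0: at [6, 59] ⇒ [6, 59]

All cut coordinates (distinct, sorted): [6, 16, 21, 45, 57, 59, 70, 84, 97]

Fragment lengths:
  [0,6): 6 bp
  [6,16): 10 bp
  [16,21): 5 bp
  [21,45): 24 bp
  [45,57): 12 bp
  [57,59): 2 bp
  [59,70): 11 bp
  [70,84): 14 bp
  [84,97): 13 bp
  [97,103): 6 bp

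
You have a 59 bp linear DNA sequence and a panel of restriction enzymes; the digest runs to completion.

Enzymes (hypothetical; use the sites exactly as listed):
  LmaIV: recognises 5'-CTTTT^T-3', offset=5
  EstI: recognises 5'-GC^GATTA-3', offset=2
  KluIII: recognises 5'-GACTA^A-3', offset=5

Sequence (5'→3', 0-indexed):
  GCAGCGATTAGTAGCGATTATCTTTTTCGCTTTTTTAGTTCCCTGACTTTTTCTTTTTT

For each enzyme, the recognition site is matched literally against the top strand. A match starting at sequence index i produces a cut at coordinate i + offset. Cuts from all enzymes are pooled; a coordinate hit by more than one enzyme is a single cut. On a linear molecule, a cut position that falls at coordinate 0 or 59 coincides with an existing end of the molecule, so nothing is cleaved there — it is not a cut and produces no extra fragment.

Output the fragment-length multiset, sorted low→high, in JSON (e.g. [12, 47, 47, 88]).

[2,5,6,8,10,11,17]

Per-enzyme occurrences:
  LmaIV CTTTTT/5: at [21, 29, 46, 52] ⇒ [26, 34, 51, 57]
  EstI GCGATTA/2: at [3, 13] ⇒ [5, 15]
  KluIII (GACTAA, off=5): no sites

Pooled cuts: [5, 15, 26, 34, 51, 57]

Fragments:
  [0,5): 5 bp
  [5,15): 10 bp
  [15,26): 11 bp
  [26,34): 8 bp
  [34,51): 17 bp
  [51,57): 6 bp
  [57,59): 2 bp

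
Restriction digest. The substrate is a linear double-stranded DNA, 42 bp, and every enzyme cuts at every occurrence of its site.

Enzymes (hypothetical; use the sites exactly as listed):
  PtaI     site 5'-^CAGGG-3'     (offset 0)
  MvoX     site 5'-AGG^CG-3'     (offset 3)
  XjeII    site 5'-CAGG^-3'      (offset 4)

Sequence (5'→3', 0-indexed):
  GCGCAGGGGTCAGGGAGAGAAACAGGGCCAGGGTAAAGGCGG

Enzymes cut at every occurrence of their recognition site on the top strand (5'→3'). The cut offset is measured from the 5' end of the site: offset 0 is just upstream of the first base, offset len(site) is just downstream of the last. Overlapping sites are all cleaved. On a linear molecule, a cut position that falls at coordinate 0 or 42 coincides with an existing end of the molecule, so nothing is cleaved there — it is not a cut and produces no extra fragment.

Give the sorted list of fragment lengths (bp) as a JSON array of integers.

[2,3,3,3,4,4,4,4,7,8]

Site scan:
  PtaI CAGGG/0: at [3, 10, 22, 28] ⇒ [3, 10, 22, 28]
  MvoX AGGCG/3: at [36] ⇒ [39]
  XjeII CAGG/4: at [3, 10, 22, 28] ⇒ [7, 14, 26, 32]

All cut coordinates (distinct, sorted): [3, 7, 10, 14, 22, 26, 28, 32, 39]

Fragments:
  [0,3): 3 bp
  [3,7): 4 bp
  [7,10): 3 bp
  [10,14): 4 bp
  [14,22): 8 bp
  [22,26): 4 bp
  [26,28): 2 bp
  [28,32): 4 bp
  [32,39): 7 bp
  [39,42): 3 bp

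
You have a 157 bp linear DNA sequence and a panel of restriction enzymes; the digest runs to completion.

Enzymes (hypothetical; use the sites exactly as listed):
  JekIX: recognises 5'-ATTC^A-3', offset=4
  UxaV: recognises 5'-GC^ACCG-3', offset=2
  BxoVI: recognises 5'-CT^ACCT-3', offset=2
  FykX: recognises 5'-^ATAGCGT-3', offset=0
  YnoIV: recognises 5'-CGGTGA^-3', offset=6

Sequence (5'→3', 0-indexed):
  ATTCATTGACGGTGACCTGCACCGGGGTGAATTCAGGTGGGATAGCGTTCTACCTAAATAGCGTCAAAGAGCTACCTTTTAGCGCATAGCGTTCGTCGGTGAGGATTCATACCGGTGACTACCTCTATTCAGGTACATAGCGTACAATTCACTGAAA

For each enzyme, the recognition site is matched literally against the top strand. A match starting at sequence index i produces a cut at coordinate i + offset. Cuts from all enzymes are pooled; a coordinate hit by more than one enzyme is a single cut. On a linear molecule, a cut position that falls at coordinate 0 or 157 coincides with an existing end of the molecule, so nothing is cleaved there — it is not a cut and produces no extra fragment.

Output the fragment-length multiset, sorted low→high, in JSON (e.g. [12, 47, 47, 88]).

[2,4,5,6,6,6,7,7,10,10,10,11,12,14,14,16,17]

Scan for sites:
  JekIX (ATTCA, off=4): starts [0, 30, 104, 126, 146] → cuts [4, 34, 108, 130, 150]
  UxaV (GCACCG, off=2): starts [18] → cuts [20]
  BxoVI (CTACCT, off=2): starts [49, 71, 118] → cuts [51, 73, 120]
  FykX (ATAGCGT, off=0): starts [41, 57, 85, 136] → cuts [41, 57, 85, 136]
  YnoIV (CGGTGA, off=6): starts [9, 96, 112] → cuts [15, 102, 118]

All cut coordinates (distinct, sorted): [4, 15, 20, 34, 41, 51, 57, 73, 85, 102, 108, 118, 120, 130, 136, 150]

Fragments:
  [0,4): 4 bp
  [4,15): 11 bp
  [15,20): 5 bp
  [20,34): 14 bp
  [34,41): 7 bp
  [41,51): 10 bp
  [51,57): 6 bp
  [57,73): 16 bp
  [73,85): 12 bp
  [85,102): 17 bp
  [102,108): 6 bp
  [108,118): 10 bp
  [118,120): 2 bp
  [120,130): 10 bp
  [130,136): 6 bp
  [136,150): 14 bp
  [150,157): 7 bp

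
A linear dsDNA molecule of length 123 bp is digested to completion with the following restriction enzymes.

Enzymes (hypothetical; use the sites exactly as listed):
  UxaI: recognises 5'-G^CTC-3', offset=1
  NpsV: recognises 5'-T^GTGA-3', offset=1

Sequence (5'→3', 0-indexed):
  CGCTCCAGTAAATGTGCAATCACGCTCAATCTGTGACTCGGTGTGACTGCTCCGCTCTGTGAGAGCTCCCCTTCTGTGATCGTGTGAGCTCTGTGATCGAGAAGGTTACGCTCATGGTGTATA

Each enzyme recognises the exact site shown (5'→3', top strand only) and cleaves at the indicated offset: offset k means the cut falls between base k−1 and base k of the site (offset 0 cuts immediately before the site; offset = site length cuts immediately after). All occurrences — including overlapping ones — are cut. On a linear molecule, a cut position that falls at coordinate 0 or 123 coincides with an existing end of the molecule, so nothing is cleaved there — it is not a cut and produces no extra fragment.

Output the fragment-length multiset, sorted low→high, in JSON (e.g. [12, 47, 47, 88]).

[2,4,4,5,5,7,7,8,8,10,10,13,18,22]

Per-enzyme occurrences:
  UxaI (GCTC, off=1): starts [1, 23, 48, 53, 64, 87, 109] → cuts [2, 24, 49, 54, 65, 88, 110]
  NpsV (TGTGA, off=1): starts [31, 41, 57, 74, 82, 91] → cuts [32, 42, 58, 75, 83, 92]

Pooled cuts: [2, 24, 32, 42, 49, 54, 58, 65, 75, 83, 88, 92, 110]

Fragments:
  [0,2): 2 bp
  [2,24): 22 bp
  [24,32): 8 bp
  [32,42): 10 bp
  [42,49): 7 bp
  [49,54): 5 bp
  [54,58): 4 bp
  [58,65): 7 bp
  [65,75): 10 bp
  [75,83): 8 bp
  [83,88): 5 bp
  [88,92): 4 bp
  [92,110): 18 bp
  [110,123): 13 bp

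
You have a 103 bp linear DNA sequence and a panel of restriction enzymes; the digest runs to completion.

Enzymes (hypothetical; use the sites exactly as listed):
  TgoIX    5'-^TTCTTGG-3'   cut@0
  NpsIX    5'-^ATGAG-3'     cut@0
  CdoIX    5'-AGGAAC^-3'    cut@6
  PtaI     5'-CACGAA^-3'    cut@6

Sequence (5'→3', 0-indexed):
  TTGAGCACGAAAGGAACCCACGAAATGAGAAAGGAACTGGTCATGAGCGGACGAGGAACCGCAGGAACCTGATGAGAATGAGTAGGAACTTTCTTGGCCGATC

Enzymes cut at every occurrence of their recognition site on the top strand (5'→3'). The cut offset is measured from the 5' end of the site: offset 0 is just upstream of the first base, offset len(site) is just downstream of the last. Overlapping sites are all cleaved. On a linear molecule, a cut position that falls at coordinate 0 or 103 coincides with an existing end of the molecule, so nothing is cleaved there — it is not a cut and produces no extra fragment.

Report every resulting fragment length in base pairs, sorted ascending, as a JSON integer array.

Per-enzyme occurrences:
  TgoIX TTCTTGG/0: at [90] ⇒ [90]
  NpsIX ATGAG/0: at [24, 42, 71, 77] ⇒ [24, 42, 71, 77]
  CdoIX AGGAAC/6: at [11, 31, 53, 62, 83] ⇒ [17, 37, 59, 68, 89]
  PtaI CACGAA/6: at [5, 18] ⇒ [11, 24]

Pooled cuts: [11, 17, 24, 37, 42, 59, 68, 71, 77, 89, 90]

Fragment lengths:
  [0,11): 11 bp
  [11,17): 6 bp
  [17,24): 7 bp
  [24,37): 13 bp
  [37,42): 5 bp
  [42,59): 17 bp
  [59,68): 9 bp
  [68,71): 3 bp
  [71,77): 6 bp
  [77,89): 12 bp
  [89,90): 1 bp
  [90,103): 13 bp

[1,3,5,6,6,7,9,11,12,13,13,17]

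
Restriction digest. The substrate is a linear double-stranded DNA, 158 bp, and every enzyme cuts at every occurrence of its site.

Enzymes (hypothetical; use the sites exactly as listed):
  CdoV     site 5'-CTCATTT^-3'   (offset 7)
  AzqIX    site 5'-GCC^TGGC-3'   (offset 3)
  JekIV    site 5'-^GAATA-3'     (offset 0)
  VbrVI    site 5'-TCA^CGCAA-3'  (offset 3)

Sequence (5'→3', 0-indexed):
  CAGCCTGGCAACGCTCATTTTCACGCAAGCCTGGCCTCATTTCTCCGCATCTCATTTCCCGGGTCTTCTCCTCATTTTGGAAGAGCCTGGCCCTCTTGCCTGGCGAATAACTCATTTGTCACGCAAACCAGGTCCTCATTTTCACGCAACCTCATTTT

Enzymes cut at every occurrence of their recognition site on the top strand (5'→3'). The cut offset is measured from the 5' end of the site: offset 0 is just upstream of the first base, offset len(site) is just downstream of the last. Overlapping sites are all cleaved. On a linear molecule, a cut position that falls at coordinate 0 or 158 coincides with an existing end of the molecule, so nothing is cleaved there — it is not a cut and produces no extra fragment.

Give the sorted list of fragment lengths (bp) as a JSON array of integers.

[1,3,3,4,4,5,8,10,11,13,13,13,15,15,20,20]

Scan for sites:
  CdoV CTCATTT/7: at [13, 35, 50, 70, 110, 134, 150] ⇒ [20, 42, 57, 77, 117, 141, 157]
  AzqIX GCCTGGC/3: at [2, 28, 84, 97] ⇒ [5, 31, 87, 100]
  JekIV GAATA/0: at [104] ⇒ [104]
  VbrVI TCACGCAA/3: at [20, 118, 141] ⇒ [23, 121, 144]

All cut coordinates (distinct, sorted): [5, 20, 23, 31, 42, 57, 77, 87, 100, 104, 117, 121, 141, 144, 157]

Fragment lengths:
  [0,5): 5 bp
  [5,20): 15 bp
  [20,23): 3 bp
  [23,31): 8 bp
  [31,42): 11 bp
  [42,57): 15 bp
  [57,77): 20 bp
  [77,87): 10 bp
  [87,100): 13 bp
  [100,104): 4 bp
  [104,117): 13 bp
  [117,121): 4 bp
  [121,141): 20 bp
  [141,144): 3 bp
  [144,157): 13 bp
  [157,158): 1 bp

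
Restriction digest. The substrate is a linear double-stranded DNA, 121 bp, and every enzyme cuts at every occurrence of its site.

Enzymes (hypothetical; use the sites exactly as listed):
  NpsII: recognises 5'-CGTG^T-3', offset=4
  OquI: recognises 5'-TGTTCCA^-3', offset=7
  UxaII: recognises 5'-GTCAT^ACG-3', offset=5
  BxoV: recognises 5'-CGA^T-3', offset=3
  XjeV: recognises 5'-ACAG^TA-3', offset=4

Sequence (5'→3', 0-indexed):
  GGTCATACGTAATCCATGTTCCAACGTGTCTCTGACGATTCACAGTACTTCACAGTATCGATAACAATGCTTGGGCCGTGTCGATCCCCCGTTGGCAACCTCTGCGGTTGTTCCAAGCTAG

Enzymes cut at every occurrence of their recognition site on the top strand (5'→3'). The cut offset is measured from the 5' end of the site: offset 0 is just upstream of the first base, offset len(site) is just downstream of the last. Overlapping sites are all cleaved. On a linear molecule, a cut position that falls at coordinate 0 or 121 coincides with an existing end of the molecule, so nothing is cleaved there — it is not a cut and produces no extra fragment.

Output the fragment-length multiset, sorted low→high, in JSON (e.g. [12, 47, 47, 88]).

Site scan:
  NpsII CGTGT/4: at [24, 76] ⇒ [28, 80]
  OquI TGTTCCA/7: at [16, 108] ⇒ [23, 115]
  UxaII GTCATACG/5: at [1] ⇒ [6]
  BxoV CGAT/3: at [35, 58, 81] ⇒ [38, 61, 84]
  XjeV ACAGTA/4: at [41, 51] ⇒ [45, 55]

All cut coordinates (distinct, sorted): [6, 23, 28, 38, 45, 55, 61, 80, 84, 115]

Fragment lengths:
  [0,6): 6 bp
  [6,23): 17 bp
  [23,28): 5 bp
  [28,38): 10 bp
  [38,45): 7 bp
  [45,55): 10 bp
  [55,61): 6 bp
  [61,80): 19 bp
  [80,84): 4 bp
  [84,115): 31 bp
  [115,121): 6 bp

[4,5,6,6,6,7,10,10,17,19,31]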